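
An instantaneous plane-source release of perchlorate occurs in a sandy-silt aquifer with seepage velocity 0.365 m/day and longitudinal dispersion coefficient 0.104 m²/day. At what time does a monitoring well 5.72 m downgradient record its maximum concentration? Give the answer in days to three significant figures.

14.9 days

For the 1D instantaneous-source solution, setting ∂C/∂t = 0 at fixed x gives v²t² + 2Dt − x² = 0, so t = (√(D² + v²x²) − D)/v².
√(D² + v²x²) = √(0.104² + 0.365² × 5.72²) = 2.090; v² = 0.133225.
t = (2.090 − 0.104)/0.133225 = 14.9 days (vs. the pure-advection estimate x/v = 15.7 d).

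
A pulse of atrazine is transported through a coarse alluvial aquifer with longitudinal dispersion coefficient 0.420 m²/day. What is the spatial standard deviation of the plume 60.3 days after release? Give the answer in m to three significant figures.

7.12 m

Dispersive spreading gives a Gaussian with σ² = 2Dt; advection only shifts the center.
σ = √(2 × 0.420 × 60.3) = 7.12 m.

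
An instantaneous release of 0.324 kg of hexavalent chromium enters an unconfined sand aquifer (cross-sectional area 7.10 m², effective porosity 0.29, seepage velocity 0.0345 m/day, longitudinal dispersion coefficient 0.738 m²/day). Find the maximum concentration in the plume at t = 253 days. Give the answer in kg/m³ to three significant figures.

The peak of an instantaneous 1D plume sits at x = vt; there the Gaussian factor is 1 and C_max = M/(n_e·A·√(4πDt)), where n_e·A is the pore area the mass is dissolved in.
√(4πDt) = √(4π × 0.738 × 253) = 48.44 m, so C_max = 0.324/(0.29 × 7.10 × 48.44) = 0.00325 kg/m³.

0.00325 kg/m³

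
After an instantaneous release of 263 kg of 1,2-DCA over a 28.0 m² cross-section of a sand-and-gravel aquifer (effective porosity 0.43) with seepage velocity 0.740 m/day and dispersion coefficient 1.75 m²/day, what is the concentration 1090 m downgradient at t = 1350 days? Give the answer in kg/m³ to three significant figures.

For an instantaneous plane source, C(x,t) = M/(n_e·A·√(4πDt)) · exp(−(x−vt)²/(4Dt)), with n_e·A the pore (flow) area.
Plume center vt = 0.740 × 1350 = 999 m, so the well at 1090 m is 91 m downgradient of the peak.
√(4πDt) = 172.3 m, giving peak height M/(n_e·A·√(4πDt)) = 263/(0.43 × 28.0 × 172.3) = 0.1268 kg/m³.
(x−vt)²/(4Dt) = (91)²/(4 × 1.75 × 1350) = 0.8763; exp(−0.8763) = 0.4163.
C = 0.1268 × 0.4163 = 0.0528 kg/m³.

0.0528 kg/m³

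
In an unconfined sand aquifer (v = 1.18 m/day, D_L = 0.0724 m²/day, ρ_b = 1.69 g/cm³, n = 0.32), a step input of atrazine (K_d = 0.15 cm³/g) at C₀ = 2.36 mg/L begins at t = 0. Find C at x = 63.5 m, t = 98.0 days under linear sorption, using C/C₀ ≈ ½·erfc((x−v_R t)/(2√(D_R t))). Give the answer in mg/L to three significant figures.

Retardation factor R = 1 + ρ_b·K_d/n = 1 + 1.69 × 0.15/0.32 = 1.792.
Sorption retards both mechanisms: v_R = v/R = 0.6585 m/day, D_R = D/R = 0.04040 m²/day.
v_R·t = 0.6585 × 98.0 = 64.533 m; 2√(D_R t) = 3.980 m; argument = (63.5 − 64.533)/3.980 = -0.2595.
C = C₀ × ½·erfc(-0.2595) = 2.36 × 0.6432 = 1.52 mg/L.

1.52 mg/L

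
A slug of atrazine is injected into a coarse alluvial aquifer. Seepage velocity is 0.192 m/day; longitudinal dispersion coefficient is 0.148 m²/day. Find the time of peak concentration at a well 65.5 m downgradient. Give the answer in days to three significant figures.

For the 1D instantaneous-source solution, setting ∂C/∂t = 0 at fixed x gives v²t² + 2Dt − x² = 0, so t = (√(D² + v²x²) − D)/v².
√(D² + v²x²) = √(0.148² + 0.192² × 65.5²) = 12.58; v² = 0.036864.
t = (12.58 − 0.148)/0.036864 = 337 days (vs. the pure-advection estimate x/v = 341 d).

337 days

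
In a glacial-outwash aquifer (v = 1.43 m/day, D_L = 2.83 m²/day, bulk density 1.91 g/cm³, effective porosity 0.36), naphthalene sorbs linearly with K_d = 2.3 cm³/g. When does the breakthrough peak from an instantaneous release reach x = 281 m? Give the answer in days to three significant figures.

2580 days

Retardation factor R = 1 + ρ_b·K_d/n = 1 + 1.91 × 2.3/0.36 = 13.20.
Sorption retards both mechanisms: v_R = v/R = 0.1083 m/day, D_R = D/R = 0.2144 m²/day.
Peak time from v_R²t² + 2D_R t − x² = 0: t = (√(D_R² + v_R²x²) − D_R)/v_R².
√(D_R² + v_R²x²) = √(0.2144² + 0.1083² × 281²) = 30.43; v_R² = 0.01173.
t = (30.43 − 0.2144)/0.01173 = 2580 days.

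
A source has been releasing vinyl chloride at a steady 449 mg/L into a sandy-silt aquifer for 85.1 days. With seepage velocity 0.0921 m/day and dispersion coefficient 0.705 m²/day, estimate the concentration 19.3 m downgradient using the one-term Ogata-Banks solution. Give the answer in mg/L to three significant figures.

66.3 mg/L

For a continuous step input, C/C₀ ≈ ½·erfc((x−vt)/(2√(Dt))).
vt = 0.0921 × 85.1 = 7.83771 m and 2√(Dt) = 2√(0.705 × 85.1) = 15.49 m.
Argument (x−vt)/(2√(Dt)) = (19.3 − 7.83771)/15.49 = 0.7400; ½·erfc(0.7400) = 0.1477.
C = 449 × 0.1477 = 66.3 mg/L.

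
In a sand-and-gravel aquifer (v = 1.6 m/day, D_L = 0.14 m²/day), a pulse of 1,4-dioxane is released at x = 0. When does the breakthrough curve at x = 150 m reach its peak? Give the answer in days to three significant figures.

For the 1D instantaneous-source solution, setting ∂C/∂t = 0 at fixed x gives v²t² + 2Dt − x² = 0, so t = (√(D² + v²x²) − D)/v².
√(D² + v²x²) = √(0.14² + 1.6² × 150²) = 240.0; v² = 2.56.
t = (240.0 − 0.14)/2.56 = 93.7 days (vs. the pure-advection estimate x/v = 93.8 d).

93.7 days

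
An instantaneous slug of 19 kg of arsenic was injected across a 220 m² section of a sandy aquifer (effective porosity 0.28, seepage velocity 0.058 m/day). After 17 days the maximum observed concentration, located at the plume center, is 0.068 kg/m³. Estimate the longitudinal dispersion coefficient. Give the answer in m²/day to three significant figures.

At the plume center C_max = M/(n_e·A·√(4πDt)), so D = M²/(4πt·(n_e·A·C_max)²).
n_e·A·C_max = 0.28 × 220 × 0.068 = 4.189 kg/m.
D = 19²/(4π × 17 × 4.189²) = 0.0963 m²/day.

0.0963 m²/day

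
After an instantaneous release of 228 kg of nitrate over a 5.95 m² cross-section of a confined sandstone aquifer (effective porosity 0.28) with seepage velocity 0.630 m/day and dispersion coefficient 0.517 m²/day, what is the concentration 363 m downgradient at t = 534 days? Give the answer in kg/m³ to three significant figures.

1.23 kg/m³

For an instantaneous plane source, C(x,t) = M/(n_e·A·√(4πDt)) · exp(−(x−vt)²/(4Dt)), with n_e·A the pore (flow) area.
Plume center vt = 0.630 × 534 = 336.42 m, so the well at 363 m is 26.58 m downgradient of the peak.
√(4πDt) = 58.90 m, giving peak height M/(n_e·A·√(4πDt)) = 228/(0.28 × 5.95 × 58.90) = 2.324 kg/m³.
(x−vt)²/(4Dt) = (26.58)²/(4 × 0.517 × 534) = 0.6398; exp(−0.6398) = 0.5274.
C = 2.324 × 0.5274 = 1.23 kg/m³.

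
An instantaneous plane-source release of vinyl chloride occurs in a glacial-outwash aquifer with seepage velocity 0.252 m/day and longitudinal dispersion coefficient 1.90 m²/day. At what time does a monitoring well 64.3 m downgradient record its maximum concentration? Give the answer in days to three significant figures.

For the 1D instantaneous-source solution, setting ∂C/∂t = 0 at fixed x gives v²t² + 2Dt − x² = 0, so t = (√(D² + v²x²) − D)/v².
√(D² + v²x²) = √(1.90² + 0.252² × 64.3²) = 16.31; v² = 0.063504.
t = (16.31 − 1.90)/0.063504 = 227 days (vs. the pure-advection estimate x/v = 255 d).

227 days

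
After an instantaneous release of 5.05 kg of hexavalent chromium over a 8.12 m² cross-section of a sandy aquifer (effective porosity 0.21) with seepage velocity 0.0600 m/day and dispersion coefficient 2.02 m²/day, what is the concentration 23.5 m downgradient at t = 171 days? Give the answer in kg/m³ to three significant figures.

For an instantaneous plane source, C(x,t) = M/(n_e·A·√(4πDt)) · exp(−(x−vt)²/(4Dt)), with n_e·A the pore (flow) area.
Plume center vt = 0.0600 × 171 = 10.26 m, so the well at 23.5 m is 13.24 m downgradient of the peak.
√(4πDt) = 65.88 m, giving peak height M/(n_e·A·√(4πDt)) = 5.05/(0.21 × 8.12 × 65.88) = 0.04495 kg/m³.
(x−vt)²/(4Dt) = (13.24)²/(4 × 2.02 × 171) = 0.1269; exp(−0.1269) = 0.8808.
C = 0.04495 × 0.8808 = 0.0396 kg/m³.

0.0396 kg/m³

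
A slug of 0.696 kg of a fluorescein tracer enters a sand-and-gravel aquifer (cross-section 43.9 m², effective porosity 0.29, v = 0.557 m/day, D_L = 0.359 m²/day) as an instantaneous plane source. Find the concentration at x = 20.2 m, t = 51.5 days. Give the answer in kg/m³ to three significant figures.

0.00135 kg/m³

For an instantaneous plane source, C(x,t) = M/(n_e·A·√(4πDt)) · exp(−(x−vt)²/(4Dt)), with n_e·A the pore (flow) area.
Plume center vt = 0.557 × 51.5 = 28.6855 m, so the well at 20.2 m is 8.4855 m upgradient of the peak.
√(4πDt) = 15.24 m, giving peak height M/(n_e·A·√(4πDt)) = 0.696/(0.29 × 43.9 × 15.24) = 0.003587 kg/m³.
(x−vt)²/(4Dt) = (-8.4855)²/(4 × 0.359 × 51.5) = 0.9736; exp(−0.9736) = 0.3777.
C = 0.003587 × 0.3777 = 0.00135 kg/m³.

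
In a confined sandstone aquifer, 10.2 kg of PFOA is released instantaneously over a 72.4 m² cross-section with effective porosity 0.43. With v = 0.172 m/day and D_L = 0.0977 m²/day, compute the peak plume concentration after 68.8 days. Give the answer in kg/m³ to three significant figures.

The peak of an instantaneous 1D plume sits at x = vt; there the Gaussian factor is 1 and C_max = M/(n_e·A·√(4πDt)), where n_e·A is the pore area the mass is dissolved in.
√(4πDt) = √(4π × 0.0977 × 68.8) = 9.191 m, so C_max = 10.2/(0.43 × 72.4 × 9.191) = 0.0356 kg/m³.

0.0356 kg/m³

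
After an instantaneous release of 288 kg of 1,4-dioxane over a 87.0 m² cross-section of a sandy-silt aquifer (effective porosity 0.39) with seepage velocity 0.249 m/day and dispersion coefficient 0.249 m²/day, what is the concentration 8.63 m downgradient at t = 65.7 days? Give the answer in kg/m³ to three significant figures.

For an instantaneous plane source, C(x,t) = M/(n_e·A·√(4πDt)) · exp(−(x−vt)²/(4Dt)), with n_e·A the pore (flow) area.
Plume center vt = 0.249 × 65.7 = 16.3593 m, so the well at 8.63 m is 7.7293 m upgradient of the peak.
√(4πDt) = 14.34 m, giving peak height M/(n_e·A·√(4πDt)) = 288/(0.39 × 87.0 × 14.34) = 0.5919 kg/m³.
(x−vt)²/(4Dt) = (-7.7293)²/(4 × 0.249 × 65.7) = 0.9130; exp(−0.9130) = 0.4013.
C = 0.5919 × 0.4013 = 0.238 kg/m³.

0.238 kg/m³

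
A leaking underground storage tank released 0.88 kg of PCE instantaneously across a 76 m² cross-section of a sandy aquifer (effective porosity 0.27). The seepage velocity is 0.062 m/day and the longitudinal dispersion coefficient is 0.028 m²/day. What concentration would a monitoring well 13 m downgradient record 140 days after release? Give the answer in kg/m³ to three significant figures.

0.00186 kg/m³

For an instantaneous plane source, C(x,t) = M/(n_e·A·√(4πDt)) · exp(−(x−vt)²/(4Dt)), with n_e·A the pore (flow) area.
Plume center vt = 0.062 × 140 = 8.68 m, so the well at 13 m is 4.32 m downgradient of the peak.
√(4πDt) = 7.019 m, giving peak height M/(n_e·A·√(4πDt)) = 0.88/(0.27 × 76 × 7.019) = 0.006110 kg/m³.
(x−vt)²/(4Dt) = (4.32)²/(4 × 0.028 × 140) = 1.190; exp(−1.190) = 0.3042.
C = 0.006110 × 0.3042 = 0.00186 kg/m³.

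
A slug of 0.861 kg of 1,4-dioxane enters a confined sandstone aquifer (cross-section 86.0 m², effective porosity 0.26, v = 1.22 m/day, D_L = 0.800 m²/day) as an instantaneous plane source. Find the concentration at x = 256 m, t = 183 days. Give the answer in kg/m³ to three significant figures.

For an instantaneous plane source, C(x,t) = M/(n_e·A·√(4πDt)) · exp(−(x−vt)²/(4Dt)), with n_e·A the pore (flow) area.
Plume center vt = 1.22 × 183 = 223.26 m, so the well at 256 m is 32.74 m downgradient of the peak.
√(4πDt) = 42.89 m, giving peak height M/(n_e·A·√(4πDt)) = 0.861/(0.26 × 86.0 × 42.89) = 0.0008978 kg/m³.
(x−vt)²/(4Dt) = (32.74)²/(4 × 0.800 × 183) = 1.830; exp(−1.830) = 0.1604.
C = 0.0008978 × 0.1604 = 0.000144 kg/m³.

0.000144 kg/m³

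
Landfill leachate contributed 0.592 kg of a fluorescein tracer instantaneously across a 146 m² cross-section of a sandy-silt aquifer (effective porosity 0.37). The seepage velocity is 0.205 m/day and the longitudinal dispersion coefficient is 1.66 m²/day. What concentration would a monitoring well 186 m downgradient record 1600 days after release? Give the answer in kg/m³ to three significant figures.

8.99e-06 kg/m³

For an instantaneous plane source, C(x,t) = M/(n_e·A·√(4πDt)) · exp(−(x−vt)²/(4Dt)), with n_e·A the pore (flow) area.
Plume center vt = 0.205 × 1600 = 328 m, so the well at 186 m is 142 m upgradient of the peak.
√(4πDt) = 182.7 m, giving peak height M/(n_e·A·√(4πDt)) = 0.592/(0.37 × 146 × 182.7) = 5.998e-05 kg/m³.
(x−vt)²/(4Dt) = (-142)²/(4 × 1.66 × 1600) = 1.898; exp(−1.898) = 0.1499.
C = 5.998e-05 × 0.1499 = 8.99e-06 kg/m³.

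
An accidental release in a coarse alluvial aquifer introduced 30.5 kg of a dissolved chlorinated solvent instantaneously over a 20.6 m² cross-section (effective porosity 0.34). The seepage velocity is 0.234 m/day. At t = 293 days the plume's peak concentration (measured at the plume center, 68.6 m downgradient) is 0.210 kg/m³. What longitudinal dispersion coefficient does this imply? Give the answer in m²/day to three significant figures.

At the plume center C_max = M/(n_e·A·√(4πDt)), so D = M²/(4πt·(n_e·A·C_max)²).
n_e·A·C_max = 0.34 × 20.6 × 0.210 = 1.471 kg/m.
D = 30.5²/(4π × 293 × 1.471²) = 0.117 m²/day.

0.117 m²/day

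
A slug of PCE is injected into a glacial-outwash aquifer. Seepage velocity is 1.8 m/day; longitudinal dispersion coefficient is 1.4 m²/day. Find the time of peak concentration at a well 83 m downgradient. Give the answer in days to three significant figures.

45.7 days

For the 1D instantaneous-source solution, setting ∂C/∂t = 0 at fixed x gives v²t² + 2Dt − x² = 0, so t = (√(D² + v²x²) − D)/v².
√(D² + v²x²) = √(1.4² + 1.8² × 83²) = 149.4; v² = 3.24.
t = (149.4 − 1.4)/3.24 = 45.7 days (vs. the pure-advection estimate x/v = 46.1 d).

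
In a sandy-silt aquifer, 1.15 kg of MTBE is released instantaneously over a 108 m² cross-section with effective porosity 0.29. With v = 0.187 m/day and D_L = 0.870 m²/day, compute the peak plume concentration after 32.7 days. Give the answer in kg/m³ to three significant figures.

0.00194 kg/m³

The peak of an instantaneous 1D plume sits at x = vt; there the Gaussian factor is 1 and C_max = M/(n_e·A·√(4πDt)), where n_e·A is the pore area the mass is dissolved in.
√(4πDt) = √(4π × 0.870 × 32.7) = 18.91 m, so C_max = 1.15/(0.29 × 108 × 18.91) = 0.00194 kg/m³.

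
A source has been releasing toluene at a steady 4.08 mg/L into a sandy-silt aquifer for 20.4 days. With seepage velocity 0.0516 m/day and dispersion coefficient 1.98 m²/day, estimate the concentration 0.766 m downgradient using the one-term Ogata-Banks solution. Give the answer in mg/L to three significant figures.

For a continuous step input, C/C₀ ≈ ½·erfc((x−vt)/(2√(Dt))).
vt = 0.0516 × 20.4 = 1.05264 m and 2√(Dt) = 2√(1.98 × 20.4) = 12.71 m.
Argument (x−vt)/(2√(Dt)) = (0.766 − 1.05264)/12.71 = -0.02255; ½·erfc(-0.02255) = 0.5127.
C = 4.08 × 0.5127 = 2.09 mg/L.

2.09 mg/L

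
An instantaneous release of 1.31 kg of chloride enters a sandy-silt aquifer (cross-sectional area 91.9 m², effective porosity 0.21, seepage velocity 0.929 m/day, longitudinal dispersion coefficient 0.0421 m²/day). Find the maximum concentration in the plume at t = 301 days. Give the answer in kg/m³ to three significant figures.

0.00538 kg/m³

The peak of an instantaneous 1D plume sits at x = vt; there the Gaussian factor is 1 and C_max = M/(n_e·A·√(4πDt)), where n_e·A is the pore area the mass is dissolved in.
√(4πDt) = √(4π × 0.0421 × 301) = 12.62 m, so C_max = 1.31/(0.21 × 91.9 × 12.62) = 0.00538 kg/m³.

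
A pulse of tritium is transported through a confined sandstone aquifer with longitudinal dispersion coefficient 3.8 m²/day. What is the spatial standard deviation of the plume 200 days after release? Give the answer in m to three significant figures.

Dispersive spreading gives a Gaussian with σ² = 2Dt; advection only shifts the center.
σ = √(2 × 3.8 × 200) = 39.0 m.

39.0 m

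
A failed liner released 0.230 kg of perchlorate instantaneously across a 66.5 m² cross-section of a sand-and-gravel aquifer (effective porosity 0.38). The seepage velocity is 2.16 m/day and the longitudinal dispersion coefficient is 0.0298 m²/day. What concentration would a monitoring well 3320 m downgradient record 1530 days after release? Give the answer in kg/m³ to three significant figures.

0.000107 kg/m³

For an instantaneous plane source, C(x,t) = M/(n_e·A·√(4πDt)) · exp(−(x−vt)²/(4Dt)), with n_e·A the pore (flow) area.
Plume center vt = 2.16 × 1530 = 3304.8 m, so the well at 3320 m is 15.2 m downgradient of the peak.
√(4πDt) = 23.94 m, giving peak height M/(n_e·A·√(4πDt)) = 0.230/(0.38 × 66.5 × 23.94) = 0.0003802 kg/m³.
(x−vt)²/(4Dt) = (15.2)²/(4 × 0.0298 × 1530) = 1.267; exp(−1.267) = 0.2817.
C = 0.0003802 × 0.2817 = 0.000107 kg/m³.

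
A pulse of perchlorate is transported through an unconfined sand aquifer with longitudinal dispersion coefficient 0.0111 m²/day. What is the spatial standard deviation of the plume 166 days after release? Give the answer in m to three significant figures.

1.92 m

Dispersive spreading gives a Gaussian with σ² = 2Dt; advection only shifts the center.
σ = √(2 × 0.0111 × 166) = 1.92 m.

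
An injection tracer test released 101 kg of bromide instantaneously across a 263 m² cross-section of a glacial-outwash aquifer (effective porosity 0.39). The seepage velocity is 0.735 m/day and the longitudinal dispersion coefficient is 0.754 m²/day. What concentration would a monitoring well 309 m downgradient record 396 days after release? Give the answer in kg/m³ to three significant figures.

For an instantaneous plane source, C(x,t) = M/(n_e·A·√(4πDt)) · exp(−(x−vt)²/(4Dt)), with n_e·A the pore (flow) area.
Plume center vt = 0.735 × 396 = 291.06 m, so the well at 309 m is 17.94 m downgradient of the peak.
√(4πDt) = 61.25 m, giving peak height M/(n_e·A·√(4πDt)) = 101/(0.39 × 263 × 61.25) = 0.01608 kg/m³.
(x−vt)²/(4Dt) = (17.94)²/(4 × 0.754 × 396) = 0.2695; exp(−0.2695) = 0.7638.
C = 0.01608 × 0.7638 = 0.0123 kg/m³.

0.0123 kg/m³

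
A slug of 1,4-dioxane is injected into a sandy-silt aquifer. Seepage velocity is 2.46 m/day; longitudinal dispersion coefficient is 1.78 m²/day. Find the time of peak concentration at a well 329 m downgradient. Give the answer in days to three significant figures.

133 days

For the 1D instantaneous-source solution, setting ∂C/∂t = 0 at fixed x gives v²t² + 2Dt − x² = 0, so t = (√(D² + v²x²) − D)/v².
√(D² + v²x²) = √(1.78² + 2.46² × 329²) = 809.3; v² = 6.0516.
t = (809.3 − 1.78)/6.0516 = 133 days (vs. the pure-advection estimate x/v = 134 d).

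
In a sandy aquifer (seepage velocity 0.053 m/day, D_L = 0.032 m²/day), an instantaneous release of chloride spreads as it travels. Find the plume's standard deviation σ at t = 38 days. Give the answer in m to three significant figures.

Dispersive spreading gives a Gaussian with σ² = 2Dt; advection only shifts the center.
σ = √(2 × 0.032 × 38) = 1.56 m.

1.56 m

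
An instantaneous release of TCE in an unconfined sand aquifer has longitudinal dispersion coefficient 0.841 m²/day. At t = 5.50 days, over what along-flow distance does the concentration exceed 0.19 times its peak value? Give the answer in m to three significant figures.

11.1 m

The plume is Gaussian with σ = √(2Dt) = √(2 × 0.841 × 5.50) = 3.042 m.
C/C_peak = exp(−Δx²/(2σ²)) = 0.19 ⇒ Δx = σ·√(−2 ln 0.19) = 3.042 × 1.822 = 5.543 m.
Width = 2Δx = 11.1 m.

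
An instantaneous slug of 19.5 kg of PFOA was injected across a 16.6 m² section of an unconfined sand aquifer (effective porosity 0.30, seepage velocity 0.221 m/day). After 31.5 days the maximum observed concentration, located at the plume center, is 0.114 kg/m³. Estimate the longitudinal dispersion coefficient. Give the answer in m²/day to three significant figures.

At the plume center C_max = M/(n_e·A·√(4πDt)), so D = M²/(4πt·(n_e·A·C_max)²).
n_e·A·C_max = 0.30 × 16.6 × 0.114 = 0.5677 kg/m.
D = 19.5²/(4π × 31.5 × 0.5677²) = 2.98 m²/day.

2.98 m²/day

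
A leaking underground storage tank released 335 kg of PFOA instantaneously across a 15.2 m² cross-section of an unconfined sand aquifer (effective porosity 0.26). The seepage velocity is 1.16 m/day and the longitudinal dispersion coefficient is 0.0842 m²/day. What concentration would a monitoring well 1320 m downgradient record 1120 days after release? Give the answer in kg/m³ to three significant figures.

0.782 kg/m³

For an instantaneous plane source, C(x,t) = M/(n_e·A·√(4πDt)) · exp(−(x−vt)²/(4Dt)), with n_e·A the pore (flow) area.
Plume center vt = 1.16 × 1120 = 1299.2 m, so the well at 1320 m is 20.8 m downgradient of the peak.
√(4πDt) = 34.42 m, giving peak height M/(n_e·A·√(4πDt)) = 335/(0.26 × 15.2 × 34.42) = 2.463 kg/m³.
(x−vt)²/(4Dt) = (20.8)²/(4 × 0.0842 × 1120) = 1.147; exp(−1.147) = 0.3176.
C = 2.463 × 0.3176 = 0.782 kg/m³.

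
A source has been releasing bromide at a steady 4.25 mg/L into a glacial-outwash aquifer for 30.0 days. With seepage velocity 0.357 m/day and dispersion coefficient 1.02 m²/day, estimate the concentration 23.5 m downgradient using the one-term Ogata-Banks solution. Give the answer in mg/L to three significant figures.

0.217 mg/L

For a continuous step input, C/C₀ ≈ ½·erfc((x−vt)/(2√(Dt))).
vt = 0.357 × 30.0 = 10.71 m and 2√(Dt) = 2√(1.02 × 30.0) = 11.06 m.
Argument (x−vt)/(2√(Dt)) = (23.5 − 10.71)/11.06 = 1.156; ½·erfc(1.156) = 0.05104.
C = 4.25 × 0.05104 = 0.217 mg/L.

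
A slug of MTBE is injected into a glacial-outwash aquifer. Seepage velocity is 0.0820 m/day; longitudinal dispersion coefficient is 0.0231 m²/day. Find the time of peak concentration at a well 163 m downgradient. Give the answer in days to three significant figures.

1980 days

For the 1D instantaneous-source solution, setting ∂C/∂t = 0 at fixed x gives v²t² + 2Dt − x² = 0, so t = (√(D² + v²x²) − D)/v².
√(D² + v²x²) = √(0.0231² + 0.0820² × 163²) = 13.37; v² = 0.006724.
t = (13.37 − 0.0231)/0.006724 = 1980 days (vs. the pure-advection estimate x/v = 1990 d).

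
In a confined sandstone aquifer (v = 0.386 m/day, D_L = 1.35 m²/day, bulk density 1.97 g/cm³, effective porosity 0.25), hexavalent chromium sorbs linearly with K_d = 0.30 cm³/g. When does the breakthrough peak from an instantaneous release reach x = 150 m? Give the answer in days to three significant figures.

1280 days

Retardation factor R = 1 + ρ_b·K_d/n = 1 + 1.97 × 0.30/0.25 = 3.364.
Sorption retards both mechanisms: v_R = v/R = 0.1147 m/day, D_R = D/R = 0.4013 m²/day.
Peak time from v_R²t² + 2D_R t − x² = 0: t = (√(D_R² + v_R²x²) − D_R)/v_R².
√(D_R² + v_R²x²) = √(0.4013² + 0.1147² × 150²) = 17.21; v_R² = 0.01316.
t = (17.21 − 0.4013)/0.01316 = 1280 days.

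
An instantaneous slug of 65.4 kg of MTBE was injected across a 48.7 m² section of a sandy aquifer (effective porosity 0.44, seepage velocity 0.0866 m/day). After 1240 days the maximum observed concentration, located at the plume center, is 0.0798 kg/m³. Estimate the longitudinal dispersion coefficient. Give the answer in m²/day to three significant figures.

At the plume center C_max = M/(n_e·A·√(4πDt)), so D = M²/(4πt·(n_e·A·C_max)²).
n_e·A·C_max = 0.44 × 48.7 × 0.0798 = 1.710 kg/m.
D = 65.4²/(4π × 1240 × 1.710²) = 0.0939 m²/day.

0.0939 m²/day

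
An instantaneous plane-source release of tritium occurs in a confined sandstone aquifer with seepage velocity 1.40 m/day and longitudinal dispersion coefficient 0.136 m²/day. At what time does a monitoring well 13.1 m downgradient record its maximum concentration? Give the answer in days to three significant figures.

9.29 days

For the 1D instantaneous-source solution, setting ∂C/∂t = 0 at fixed x gives v²t² + 2Dt − x² = 0, so t = (√(D² + v²x²) − D)/v².
√(D² + v²x²) = √(0.136² + 1.40² × 13.1²) = 18.34; v² = 1.96.
t = (18.34 − 0.136)/1.96 = 9.29 days (vs. the pure-advection estimate x/v = 9.36 d).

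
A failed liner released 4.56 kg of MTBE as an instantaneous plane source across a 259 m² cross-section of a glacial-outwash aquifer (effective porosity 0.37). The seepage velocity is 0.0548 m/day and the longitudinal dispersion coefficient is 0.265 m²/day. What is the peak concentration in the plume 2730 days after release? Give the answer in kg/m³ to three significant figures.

0.000499 kg/m³

The peak of an instantaneous 1D plume sits at x = vt; there the Gaussian factor is 1 and C_max = M/(n_e·A·√(4πDt)), where n_e·A is the pore area the mass is dissolved in.
√(4πDt) = √(4π × 0.265 × 2730) = 95.35 m, so C_max = 4.56/(0.37 × 259 × 95.35) = 0.000499 kg/m³.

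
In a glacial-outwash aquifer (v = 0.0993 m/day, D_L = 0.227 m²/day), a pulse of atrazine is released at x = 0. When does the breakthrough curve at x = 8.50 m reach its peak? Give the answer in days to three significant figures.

65.6 days

For the 1D instantaneous-source solution, setting ∂C/∂t = 0 at fixed x gives v²t² + 2Dt − x² = 0, so t = (√(D² + v²x²) − D)/v².
√(D² + v²x²) = √(0.227² + 0.0993² × 8.50²) = 0.8740; v² = 0.00986049.
t = (0.8740 − 0.227)/0.00986049 = 65.6 days (vs. the pure-advection estimate x/v = 85.6 d).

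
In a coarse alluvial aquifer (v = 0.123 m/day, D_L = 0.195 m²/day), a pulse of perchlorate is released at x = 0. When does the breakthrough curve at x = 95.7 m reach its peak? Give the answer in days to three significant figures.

For the 1D instantaneous-source solution, setting ∂C/∂t = 0 at fixed x gives v²t² + 2Dt − x² = 0, so t = (√(D² + v²x²) − D)/v².
√(D² + v²x²) = √(0.195² + 0.123² × 95.7²) = 11.77; v² = 0.015129.
t = (11.77 − 0.195)/0.015129 = 765 days (vs. the pure-advection estimate x/v = 778 d).

765 days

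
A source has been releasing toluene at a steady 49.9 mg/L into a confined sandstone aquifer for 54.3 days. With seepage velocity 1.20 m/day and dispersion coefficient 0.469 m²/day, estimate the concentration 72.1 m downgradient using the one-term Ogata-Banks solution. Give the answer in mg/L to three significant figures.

For a continuous step input, C/C₀ ≈ ½·erfc((x−vt)/(2√(Dt))).
vt = 1.20 × 54.3 = 65.16 m and 2√(Dt) = 2√(0.469 × 54.3) = 10.09 m.
Argument (x−vt)/(2√(Dt)) = (72.1 − 65.16)/10.09 = 0.6878; ½·erfc(0.6878) = 0.1654.
C = 49.9 × 0.1654 = 8.25 mg/L.

8.25 mg/L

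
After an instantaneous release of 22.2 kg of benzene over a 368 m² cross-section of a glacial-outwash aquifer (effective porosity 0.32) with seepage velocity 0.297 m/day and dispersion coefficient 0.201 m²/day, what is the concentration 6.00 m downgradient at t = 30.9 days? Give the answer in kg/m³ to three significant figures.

For an instantaneous plane source, C(x,t) = M/(n_e·A·√(4πDt)) · exp(−(x−vt)²/(4Dt)), with n_e·A the pore (flow) area.
Plume center vt = 0.297 × 30.9 = 9.1773 m, so the well at 6.00 m is 3.1773 m upgradient of the peak.
√(4πDt) = 8.835 m, giving peak height M/(n_e·A·√(4πDt)) = 22.2/(0.32 × 368 × 8.835) = 0.02134 kg/m³.
(x−vt)²/(4Dt) = (-3.1773)²/(4 × 0.201 × 30.9) = 0.4064; exp(−0.4064) = 0.6660.
C = 0.02134 × 0.6660 = 0.0142 kg/m³.

0.0142 kg/m³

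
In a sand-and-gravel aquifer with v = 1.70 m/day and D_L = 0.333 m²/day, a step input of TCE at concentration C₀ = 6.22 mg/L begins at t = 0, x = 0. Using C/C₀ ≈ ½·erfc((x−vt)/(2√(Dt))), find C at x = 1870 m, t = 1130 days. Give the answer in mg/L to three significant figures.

For a continuous step input, C/C₀ ≈ ½·erfc((x−vt)/(2√(Dt))).
vt = 1.70 × 1130 = 1921 m and 2√(Dt) = 2√(0.333 × 1130) = 38.80 m.
Argument (x−vt)/(2√(Dt)) = (1870 − 1921)/38.80 = -1.314; ½·erfc(-1.314) = 0.9684.
C = 6.22 × 0.9684 = 6.02 mg/L.

6.02 mg/L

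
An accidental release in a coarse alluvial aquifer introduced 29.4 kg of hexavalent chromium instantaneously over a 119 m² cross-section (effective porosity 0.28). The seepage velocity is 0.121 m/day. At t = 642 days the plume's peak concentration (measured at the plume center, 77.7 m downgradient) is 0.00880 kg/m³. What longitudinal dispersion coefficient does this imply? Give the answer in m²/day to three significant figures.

At the plume center C_max = M/(n_e·A·√(4πDt)), so D = M²/(4πt·(n_e·A·C_max)²).
n_e·A·C_max = 0.28 × 119 × 0.00880 = 0.2932 kg/m.
D = 29.4²/(4π × 642 × 0.2932²) = 1.25 m²/day.

1.25 m²/day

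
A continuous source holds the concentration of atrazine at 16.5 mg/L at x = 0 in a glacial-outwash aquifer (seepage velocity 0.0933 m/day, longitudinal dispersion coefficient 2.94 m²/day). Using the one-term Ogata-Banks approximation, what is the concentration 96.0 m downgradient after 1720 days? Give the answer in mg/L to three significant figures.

12.2 mg/L

For a continuous step input, C/C₀ ≈ ½·erfc((x−vt)/(2√(Dt))).
vt = 0.0933 × 1720 = 160.476 m and 2√(Dt) = 2√(2.94 × 1720) = 142.2 m.
Argument (x−vt)/(2√(Dt)) = (96.0 − 160.476)/142.2 = -0.4534; ½·erfc(-0.4534) = 0.7393.
C = 16.5 × 0.7393 = 12.2 mg/L.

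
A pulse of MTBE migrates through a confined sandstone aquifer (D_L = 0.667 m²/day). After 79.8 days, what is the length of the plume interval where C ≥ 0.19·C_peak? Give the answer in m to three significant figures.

37.6 m

The plume is Gaussian with σ = √(2Dt) = √(2 × 0.667 × 79.8) = 10.32 m.
C/C_peak = exp(−Δx²/(2σ²)) = 0.19 ⇒ Δx = σ·√(−2 ln 0.19) = 10.32 × 1.822 = 18.80 m.
Width = 2Δx = 37.6 m.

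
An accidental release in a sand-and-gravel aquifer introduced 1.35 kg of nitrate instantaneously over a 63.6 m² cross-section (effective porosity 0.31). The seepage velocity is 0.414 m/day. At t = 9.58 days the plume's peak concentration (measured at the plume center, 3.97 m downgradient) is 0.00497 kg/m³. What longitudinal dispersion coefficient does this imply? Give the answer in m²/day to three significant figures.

1.58 m²/day

At the plume center C_max = M/(n_e·A·√(4πDt)), so D = M²/(4πt·(n_e·A·C_max)²).
n_e·A·C_max = 0.31 × 63.6 × 0.00497 = 0.09799 kg/m.
D = 1.35²/(4π × 9.58 × 0.09799²) = 1.58 m²/day.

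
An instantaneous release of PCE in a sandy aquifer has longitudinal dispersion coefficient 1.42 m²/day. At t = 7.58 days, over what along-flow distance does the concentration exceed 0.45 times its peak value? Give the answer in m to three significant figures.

11.7 m

The plume is Gaussian with σ = √(2Dt) = √(2 × 1.42 × 7.58) = 4.640 m.
C/C_peak = exp(−Δx²/(2σ²)) = 0.45 ⇒ Δx = σ·√(−2 ln 0.45) = 4.640 × 1.264 = 5.865 m.
Width = 2Δx = 11.7 m.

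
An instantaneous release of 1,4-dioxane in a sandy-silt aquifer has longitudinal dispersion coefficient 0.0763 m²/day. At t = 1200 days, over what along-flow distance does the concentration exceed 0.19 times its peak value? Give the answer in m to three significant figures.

The plume is Gaussian with σ = √(2Dt) = √(2 × 0.0763 × 1200) = 13.53 m.
C/C_peak = exp(−Δx²/(2σ²)) = 0.19 ⇒ Δx = σ·√(−2 ln 0.19) = 13.53 × 1.822 = 24.65 m.
Width = 2Δx = 49.3 m.

49.3 m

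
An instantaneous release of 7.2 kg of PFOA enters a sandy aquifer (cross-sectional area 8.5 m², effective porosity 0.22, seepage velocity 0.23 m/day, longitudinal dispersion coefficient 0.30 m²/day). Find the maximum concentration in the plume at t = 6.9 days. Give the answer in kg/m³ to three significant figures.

The peak of an instantaneous 1D plume sits at x = vt; there the Gaussian factor is 1 and C_max = M/(n_e·A·√(4πDt)), where n_e·A is the pore area the mass is dissolved in.
√(4πDt) = √(4π × 0.30 × 6.9) = 5.100 m, so C_max = 7.2/(0.22 × 8.5 × 5.100) = 0.755 kg/m³.

0.755 kg/m³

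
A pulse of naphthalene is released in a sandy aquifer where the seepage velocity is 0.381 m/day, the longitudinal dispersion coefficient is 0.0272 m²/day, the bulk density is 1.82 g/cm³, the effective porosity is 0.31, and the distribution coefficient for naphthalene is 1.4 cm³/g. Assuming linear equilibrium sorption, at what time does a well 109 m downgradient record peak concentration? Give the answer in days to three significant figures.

Retardation factor R = 1 + ρ_b·K_d/n = 1 + 1.82 × 1.4/0.31 = 9.219.
Sorption retards both mechanisms: v_R = v/R = 0.04133 m/day, D_R = D/R = 0.002950 m²/day.
Peak time from v_R²t² + 2D_R t − x² = 0: t = (√(D_R² + v_R²x²) − D_R)/v_R².
√(D_R² + v_R²x²) = √(0.002950² + 0.04133² × 109²) = 4.505; v_R² = 0.001708.
t = (4.505 − 0.002950)/0.001708 = 2640 days.

2640 days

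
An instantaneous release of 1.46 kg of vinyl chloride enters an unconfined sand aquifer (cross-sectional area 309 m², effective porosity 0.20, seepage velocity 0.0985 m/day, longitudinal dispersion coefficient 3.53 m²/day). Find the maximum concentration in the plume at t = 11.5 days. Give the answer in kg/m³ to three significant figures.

The peak of an instantaneous 1D plume sits at x = vt; there the Gaussian factor is 1 and C_max = M/(n_e·A·√(4πDt)), where n_e·A is the pore area the mass is dissolved in.
√(4πDt) = √(4π × 3.53 × 11.5) = 22.59 m, so C_max = 1.46/(0.20 × 309 × 22.59) = 0.00105 kg/m³.

0.00105 kg/m³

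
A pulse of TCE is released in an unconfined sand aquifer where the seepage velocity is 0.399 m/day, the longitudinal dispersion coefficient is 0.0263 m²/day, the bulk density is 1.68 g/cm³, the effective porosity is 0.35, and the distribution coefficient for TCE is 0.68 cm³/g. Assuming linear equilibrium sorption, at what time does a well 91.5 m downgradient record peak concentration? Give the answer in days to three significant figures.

977 days

Retardation factor R = 1 + ρ_b·K_d/n = 1 + 1.68 × 0.68/0.35 = 4.264.
Sorption retards both mechanisms: v_R = v/R = 0.09357 m/day, D_R = D/R = 0.006168 m²/day.
Peak time from v_R²t² + 2D_R t − x² = 0: t = (√(D_R² + v_R²x²) − D_R)/v_R².
√(D_R² + v_R²x²) = √(0.006168² + 0.09357² × 91.5²) = 8.562; v_R² = 0.008755.
t = (8.562 − 0.006168)/0.008755 = 977 days.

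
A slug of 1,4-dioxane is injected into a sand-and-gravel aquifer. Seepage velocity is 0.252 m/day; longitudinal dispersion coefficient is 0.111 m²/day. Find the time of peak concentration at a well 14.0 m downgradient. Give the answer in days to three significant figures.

53.8 days

For the 1D instantaneous-source solution, setting ∂C/∂t = 0 at fixed x gives v²t² + 2Dt − x² = 0, so t = (√(D² + v²x²) − D)/v².
√(D² + v²x²) = √(0.111² + 0.252² × 14.0²) = 3.530; v² = 0.063504.
t = (3.530 − 0.111)/0.063504 = 53.8 days (vs. the pure-advection estimate x/v = 55.6 d).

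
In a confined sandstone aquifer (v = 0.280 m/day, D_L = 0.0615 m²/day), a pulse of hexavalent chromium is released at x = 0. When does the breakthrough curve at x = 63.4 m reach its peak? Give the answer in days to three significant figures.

For the 1D instantaneous-source solution, setting ∂C/∂t = 0 at fixed x gives v²t² + 2Dt − x² = 0, so t = (√(D² + v²x²) − D)/v².
√(D² + v²x²) = √(0.0615² + 0.280² × 63.4²) = 17.75; v² = 0.0784.
t = (17.75 − 0.0615)/0.0784 = 226 days (vs. the pure-advection estimate x/v = 226 d).

226 days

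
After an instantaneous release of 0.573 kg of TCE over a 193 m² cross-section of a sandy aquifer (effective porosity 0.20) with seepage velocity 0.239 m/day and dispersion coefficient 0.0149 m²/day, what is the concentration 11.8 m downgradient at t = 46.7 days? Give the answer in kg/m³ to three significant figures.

0.00434 kg/m³

For an instantaneous plane source, C(x,t) = M/(n_e·A·√(4πDt)) · exp(−(x−vt)²/(4Dt)), with n_e·A the pore (flow) area.
Plume center vt = 0.239 × 46.7 = 11.1613 m, so the well at 11.8 m is 0.6387 m downgradient of the peak.
√(4πDt) = 2.957 m, giving peak height M/(n_e·A·√(4πDt)) = 0.573/(0.20 × 193 × 2.957) = 0.005020 kg/m³.
(x−vt)²/(4Dt) = (0.6387)²/(4 × 0.0149 × 46.7) = 0.1466; exp(−0.1466) = 0.8636.
C = 0.005020 × 0.8636 = 0.00434 kg/m³.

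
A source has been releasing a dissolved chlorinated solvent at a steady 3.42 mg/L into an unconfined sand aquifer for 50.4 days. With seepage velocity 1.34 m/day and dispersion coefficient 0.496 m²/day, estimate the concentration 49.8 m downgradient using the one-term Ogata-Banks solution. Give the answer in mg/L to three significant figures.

For a continuous step input, C/C₀ ≈ ½·erfc((x−vt)/(2√(Dt))).
vt = 1.34 × 50.4 = 67.536 m and 2√(Dt) = 2√(0.496 × 50.4) = 10.00 m.
Argument (x−vt)/(2√(Dt)) = (49.8 − 67.536)/10.00 = -1.774; ½·erfc(-1.774) = 0.9939.
C = 3.42 × 0.9939 = 3.40 mg/L.

3.40 mg/L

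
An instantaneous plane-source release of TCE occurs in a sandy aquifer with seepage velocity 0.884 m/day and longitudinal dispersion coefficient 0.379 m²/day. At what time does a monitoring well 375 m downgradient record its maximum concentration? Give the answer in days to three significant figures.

424 days

For the 1D instantaneous-source solution, setting ∂C/∂t = 0 at fixed x gives v²t² + 2Dt − x² = 0, so t = (√(D² + v²x²) − D)/v².
√(D² + v²x²) = √(0.379² + 0.884² × 375²) = 331.5; v² = 0.781456.
t = (331.5 − 0.379)/0.781456 = 424 days (vs. the pure-advection estimate x/v = 424 d).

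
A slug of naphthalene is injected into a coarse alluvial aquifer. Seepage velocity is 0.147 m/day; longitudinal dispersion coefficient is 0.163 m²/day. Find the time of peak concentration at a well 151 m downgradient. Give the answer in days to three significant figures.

For the 1D instantaneous-source solution, setting ∂C/∂t = 0 at fixed x gives v²t² + 2Dt − x² = 0, so t = (√(D² + v²x²) − D)/v².
√(D² + v²x²) = √(0.163² + 0.147² × 151²) = 22.20; v² = 0.021609.
t = (22.20 − 0.163)/0.021609 = 1020 days (vs. the pure-advection estimate x/v = 1030 d).

1020 days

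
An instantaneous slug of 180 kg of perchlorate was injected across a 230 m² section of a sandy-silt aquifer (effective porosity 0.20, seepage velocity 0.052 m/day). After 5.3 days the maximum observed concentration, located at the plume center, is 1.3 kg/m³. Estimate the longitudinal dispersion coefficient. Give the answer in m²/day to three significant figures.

At the plume center C_max = M/(n_e·A·√(4πDt)), so D = M²/(4πt·(n_e·A·C_max)²).
n_e·A·C_max = 0.20 × 230 × 1.3 = 59.80 kg/m.
D = 180²/(4π × 5.3 × 59.80²) = 0.136 m²/day.

0.136 m²/day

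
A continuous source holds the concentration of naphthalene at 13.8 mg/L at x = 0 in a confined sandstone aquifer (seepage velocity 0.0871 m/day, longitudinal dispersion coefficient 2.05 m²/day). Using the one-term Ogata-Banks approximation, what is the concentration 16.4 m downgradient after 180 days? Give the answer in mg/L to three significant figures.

6.75 mg/L

For a continuous step input, C/C₀ ≈ ½·erfc((x−vt)/(2√(Dt))).
vt = 0.0871 × 180 = 15.678 m and 2√(Dt) = 2√(2.05 × 180) = 38.42 m.
Argument (x−vt)/(2√(Dt)) = (16.4 − 15.678)/38.42 = 0.01879; ½·erfc(0.01879) = 0.4894.
C = 13.8 × 0.4894 = 6.75 mg/L.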